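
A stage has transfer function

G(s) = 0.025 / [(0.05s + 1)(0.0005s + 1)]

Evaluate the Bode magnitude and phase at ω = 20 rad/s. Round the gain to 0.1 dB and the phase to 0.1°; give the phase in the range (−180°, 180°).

At ω = 20 rad/s:
pole (1 + j20·0.05) = 1 + j1 → |·| ≈ 1.4142, ∠ ≈ 45.00°
pole (1 + j20·0.0005) = 1 + j0.01 → |·| ≈ 1, ∠ ≈ 0.57°
|G| = 0.025 · 1 / (1.4142 · 1) ≈ 0.017678
Gain = 20 log₁₀(0.017678) ≈ -35.05 dB
∠G = (0°) − (45.00° + 0.57°) = -45.57°

-35.1 dB, -45.6°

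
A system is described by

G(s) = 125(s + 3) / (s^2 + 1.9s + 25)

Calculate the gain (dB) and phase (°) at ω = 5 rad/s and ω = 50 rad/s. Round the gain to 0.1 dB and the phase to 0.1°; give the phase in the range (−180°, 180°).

ω = 5: 37.7 dB, -31.0°; ω = 50: 8.1 dB, -91.2°

At s = jω = j5:
zero (s+3): 3 + j5 → |·| = √(3²+5²) = √34 ≈ 5.831, ∠ = arctan(5/3) ≈ 59.04°
quadratic: (j5)² + 1.9·j5 + 25 = 0 + j9.5 → |·| ≈ 9.5, ∠ ≈ 90.00°
|G| = 125 · 5.831 / 9.5 ≈ 76.724
Gain = 20 log₁₀(76.724) ≈ 37.70 dB
∠G = 59.04° − 90.00° = -30.96°

At s = jω = j50:
zero (s+3): 3 + j50 → |·| = √(3²+50²) = √2509 ≈ 50.09, ∠ = arctan(50/3) ≈ 86.57°
quadratic: (j50)² + 1.9·j50 + 25 = -2475 + j95 → |·| ≈ 2476.8, ∠ ≈ 177.80°
|G| = 125 · 50.09 / 2476.8 ≈ 2.528
Gain = 20 log₁₀(2.528) ≈ 8.06 dB
∠G = 86.57° − 177.80° = -91.23°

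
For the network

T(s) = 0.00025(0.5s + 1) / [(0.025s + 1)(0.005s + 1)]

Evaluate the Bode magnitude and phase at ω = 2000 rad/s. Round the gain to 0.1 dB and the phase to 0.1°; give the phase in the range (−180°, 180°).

-66.1 dB, -83.2°

At ω = 2000 rad/s:
zero (1 + j2000·0.5) = 1 + j1000 → |·| ≈ 1000, ∠ ≈ 89.94°
pole (1 + j2000·0.025) = 1 + j50 → |·| ≈ 50.01, ∠ ≈ 88.85°
pole (1 + j2000·0.005) = 1 + j10 → |·| ≈ 10.05, ∠ ≈ 84.29°
|T| = 0.00025 · 1000 / (50.01 · 10.05) ≈ 0.00049741
Gain = 20 log₁₀(0.00049741) ≈ -66.07 dB
∠T = (89.94°) − (88.85° + 84.29°) = -83.20°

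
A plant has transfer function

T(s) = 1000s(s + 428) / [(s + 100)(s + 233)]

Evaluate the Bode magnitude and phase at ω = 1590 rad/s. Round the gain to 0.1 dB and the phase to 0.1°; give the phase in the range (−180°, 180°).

60.2 dB, -3.1°

At s = jω = j1590:
zero (s+428): 428 + j1590 → |·| = √(428²+1590²) = √2711284 ≈ 1646.6, ∠ = arctan(1590/428) ≈ 74.93°
zero at origin: s = j1590 → |·| = 1590, ∠ = 90.00°
pole (s+100): 100 + j1590 → |·| = √(100²+1590²) = √2538100 ≈ 1593.1, ∠ = arctan(1590/100) ≈ 86.40°
pole (s+233): 233 + j1590 → |·| = √(233²+1590²) = √2582389 ≈ 1607, ∠ = arctan(1590/233) ≈ 81.66°
|T| = 1000 · 2.6181e+06 / 2.5601e+06 ≈ 1022.7
Gain = 20 log₁₀(1022.7) ≈ 60.19 dB
∠T = 164.93° − 168.06° = -3.13°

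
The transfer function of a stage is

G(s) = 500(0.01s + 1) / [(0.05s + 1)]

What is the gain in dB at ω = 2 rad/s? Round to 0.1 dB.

53.9 dB

At ω = 2 rad/s:
zero (1 + j2·0.01) = 1 + j0.02 → |·| ≈ 1.0002, ∠ ≈ 1.15°
pole (1 + j2·0.05) = 1 + j0.1 → |·| ≈ 1.005, ∠ ≈ 5.71°
|G| = 500 · 1.0002 / (1.005) ≈ 497.61
Gain = 20 log₁₀(497.61) ≈ 53.94 dB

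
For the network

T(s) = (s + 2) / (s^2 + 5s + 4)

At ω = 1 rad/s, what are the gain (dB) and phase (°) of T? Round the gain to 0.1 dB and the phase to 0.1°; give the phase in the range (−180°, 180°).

-8.3 dB, -32.5°

Substitute s = j1:
Numerator: (j1) + 2 = 2 + j1
Denominator: (j1)^2 + 5(j1) + 4 = 3 + j5
|N| = √(2² + 1²) ≈ 2.2361, ∠N ≈ 26.57°
|D| = √(3² + 5²) ≈ 5.831, ∠D ≈ 59.04°
|T| = 2.2361 / 5.831 ≈ 0.38348
Gain = 20 log₁₀(0.38348) ≈ -8.33 dB
∠T = 26.57° − 59.04° = -32.47°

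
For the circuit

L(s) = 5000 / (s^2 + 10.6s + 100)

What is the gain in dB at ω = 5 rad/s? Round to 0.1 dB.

34.7 dB

At s = jω = j5:
quadratic: (j5)² + 10.6·j5 + 100 = 75 + j53 → |·| ≈ 91.837, ∠ ≈ 35.25°
|L| = 5000 / 91.837 ≈ 54.444
Gain = 20 log₁₀(54.444) ≈ 34.72 dB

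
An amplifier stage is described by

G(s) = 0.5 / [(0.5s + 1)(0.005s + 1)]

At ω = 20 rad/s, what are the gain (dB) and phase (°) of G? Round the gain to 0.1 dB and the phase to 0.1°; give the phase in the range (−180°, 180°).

At ω = 20 rad/s:
pole (1 + j20·0.5) = 1 + j10 → |·| ≈ 10.05, ∠ ≈ 84.29°
pole (1 + j20·0.005) = 1 + j0.1 → |·| ≈ 1.005, ∠ ≈ 5.71°
|G| = 0.5 · 1 / (10.05 · 1.005) ≈ 0.049504
Gain = 20 log₁₀(0.049504) ≈ -26.11 dB
∠G = (0°) − (84.29° + 5.71°) = -90.00°

-26.1 dB, -90.0°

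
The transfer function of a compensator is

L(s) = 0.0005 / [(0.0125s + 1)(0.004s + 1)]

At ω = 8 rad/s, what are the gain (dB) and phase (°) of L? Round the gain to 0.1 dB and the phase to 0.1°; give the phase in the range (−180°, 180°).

-66.1 dB, -7.5°

At ω = 8 rad/s:
pole (1 + j8·0.0125) = 1 + j0.1 → |·| ≈ 1.005, ∠ ≈ 5.71°
pole (1 + j8·0.004) = 1 + j0.032 → |·| ≈ 1.0005, ∠ ≈ 1.83°
|L| = 0.0005 · 1 / (1.005 · 1.0005) ≈ 0.00049726
Gain = 20 log₁₀(0.00049726) ≈ -66.07 dB
∠L = (0°) − (5.71° + 1.83°) = -7.54°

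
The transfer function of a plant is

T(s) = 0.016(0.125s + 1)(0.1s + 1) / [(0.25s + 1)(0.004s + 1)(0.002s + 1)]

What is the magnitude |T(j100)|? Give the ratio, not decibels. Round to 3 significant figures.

0.0734

At ω = 100 rad/s:
zero (1 + j100·0.125) = 1 + j12.5 → |·| ≈ 12.54, ∠ ≈ 85.43°
zero (1 + j100·0.1) = 1 + j10 → |·| ≈ 10.05, ∠ ≈ 84.29°
pole (1 + j100·0.25) = 1 + j25 → |·| ≈ 25.02, ∠ ≈ 87.71°
pole (1 + j100·0.004) = 1 + j0.4 → |·| ≈ 1.077, ∠ ≈ 21.80°
pole (1 + j100·0.002) = 1 + j0.2 → |·| ≈ 1.0198, ∠ ≈ 11.31°
|T| = 0.016 · 12.54 · 10.05 / (25.02 · 1.077 · 1.0198) ≈ 0.073378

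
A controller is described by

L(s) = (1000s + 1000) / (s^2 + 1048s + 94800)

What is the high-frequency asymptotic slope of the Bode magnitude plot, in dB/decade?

-20 dB/decade

Each pole contributes −20 dB/decade at high frequency; each zero contributes +20 dB/decade.
Net: 1 zero(s) − 2 pole(s) → -20 dB/decade.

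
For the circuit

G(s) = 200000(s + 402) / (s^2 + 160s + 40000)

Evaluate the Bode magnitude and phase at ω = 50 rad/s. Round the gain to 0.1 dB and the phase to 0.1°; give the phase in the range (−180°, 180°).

At s = jω = j50:
zero (s+402): 402 + j50 → |·| = √(402²+50²) = √164104 ≈ 405.1, ∠ = arctan(50/402) ≈ 7.09°
quadratic: (j50)² + 160·j50 + 40000 = 37500 + j8000 → |·| ≈ 38344, ∠ ≈ 12.04°
|G| = 200000 · 405.1 / 38344 ≈ 2113
Gain = 20 log₁₀(2113) ≈ 66.50 dB
∠G = 7.09° − 12.04° = -4.95°

66.5 dB, -5.0°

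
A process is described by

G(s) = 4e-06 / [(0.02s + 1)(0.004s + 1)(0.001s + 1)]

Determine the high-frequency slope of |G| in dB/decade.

-60 dB/decade

Each pole contributes −20 dB/decade at high frequency; each zero contributes +20 dB/decade.
Net: 0 zero(s) − 3 pole(s) → -60 dB/decade.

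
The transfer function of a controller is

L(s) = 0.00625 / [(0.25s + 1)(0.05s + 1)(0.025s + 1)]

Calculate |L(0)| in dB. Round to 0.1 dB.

-44.1 dB

L(0) = 0.00625 · 1 / 1 = 0.00625
20 log₁₀(0.00625) ≈ -44.08 dB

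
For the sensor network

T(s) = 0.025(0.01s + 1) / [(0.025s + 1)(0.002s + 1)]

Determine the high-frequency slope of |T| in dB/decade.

-20 dB/decade

Each pole contributes −20 dB/decade at high frequency; each zero contributes +20 dB/decade.
Net: 1 zero(s) − 2 pole(s) → -20 dB/decade.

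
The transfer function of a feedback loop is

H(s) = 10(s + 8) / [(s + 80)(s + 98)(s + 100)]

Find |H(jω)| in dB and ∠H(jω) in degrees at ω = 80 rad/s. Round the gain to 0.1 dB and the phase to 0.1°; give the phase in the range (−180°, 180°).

-67.2 dB, -38.6°

At s = jω = j80:
zero (s+8): 8 + j80 → |·| = √(8²+80²) = √6464 ≈ 80.399, ∠ = arctan(80/8) ≈ 84.29°
pole (s+80): 80 + j80 → |·| = √(80²+80²) = √12800 ≈ 113.14, ∠ = arctan(80/80) ≈ 45.00°
pole (s+98): 98 + j80 → |·| = √(98²+80²) = √16004 ≈ 126.51, ∠ = arctan(80/98) ≈ 39.23°
pole (s+100): 100 + j80 → |·| = √(100²+80²) = √16400 ≈ 128.06, ∠ = arctan(80/100) ≈ 38.66°
|H| = 10 · 80.399 / 1.833e+06 ≈ 0.00043862
Gain = 20 log₁₀(0.00043862) ≈ -67.16 dB
∠H = 84.29° − 122.89° = -38.60°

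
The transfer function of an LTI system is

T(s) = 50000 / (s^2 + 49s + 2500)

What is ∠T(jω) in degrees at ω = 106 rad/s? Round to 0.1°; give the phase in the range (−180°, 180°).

-149.3°

At s = jω = j106:
quadratic: (j106)² + 49·j106 + 2500 = -8736 + j5194 → |·| ≈ 10163, ∠ ≈ 149.27°
∠T = 0.00° − 149.27° = -149.27°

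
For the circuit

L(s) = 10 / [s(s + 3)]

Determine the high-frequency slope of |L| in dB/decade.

Each pole contributes −20 dB/decade at high frequency; each zero contributes +20 dB/decade.
Net: 0 zero(s) − 2 pole(s) → -40 dB/decade.

-40 dB/decade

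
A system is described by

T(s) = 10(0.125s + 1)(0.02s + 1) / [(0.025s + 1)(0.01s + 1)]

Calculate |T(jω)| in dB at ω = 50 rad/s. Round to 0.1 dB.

34.0 dB

At ω = 50 rad/s:
zero (1 + j50·0.125) = 1 + j6.25 → |·| ≈ 6.3295, ∠ ≈ 80.91°
zero (1 + j50·0.02) = 1 + j1 → |·| ≈ 1.4142, ∠ ≈ 45.00°
pole (1 + j50·0.025) = 1 + j1.25 → |·| ≈ 1.6008, ∠ ≈ 51.34°
pole (1 + j50·0.01) = 1 + j0.5 → |·| ≈ 1.118, ∠ ≈ 26.57°
|T| = 10 · 6.3295 · 1.4142 / (1.6008 · 1.118) ≈ 50.015
Gain = 20 log₁₀(50.015) ≈ 33.98 dB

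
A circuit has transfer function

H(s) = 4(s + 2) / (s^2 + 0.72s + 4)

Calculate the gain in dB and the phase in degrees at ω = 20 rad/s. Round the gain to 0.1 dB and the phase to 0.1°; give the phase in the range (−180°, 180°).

-13.9 dB, -93.6°

At s = jω = j20:
zero (s+2): 2 + j20 → |·| = √(2²+20²) = √404 ≈ 20.1, ∠ = arctan(20/2) ≈ 84.29°
quadratic: (j20)² + 0.72·j20 + 4 = -396 + j14.4 → |·| ≈ 396.26, ∠ ≈ 177.92°
|H| = 4 · 20.1 / 396.26 ≈ 0.2029
Gain = 20 log₁₀(0.2029) ≈ -13.85 dB
∠H = 84.29° − 177.92° = -93.63°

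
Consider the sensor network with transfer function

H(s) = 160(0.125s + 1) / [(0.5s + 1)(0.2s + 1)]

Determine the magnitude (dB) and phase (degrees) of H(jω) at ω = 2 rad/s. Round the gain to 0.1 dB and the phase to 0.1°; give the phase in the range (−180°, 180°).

40.7 dB, -52.8°

At ω = 2 rad/s:
zero (1 + j2·0.125) = 1 + j0.25 → |·| ≈ 1.0308, ∠ ≈ 14.04°
pole (1 + j2·0.5) = 1 + j1 → |·| ≈ 1.4142, ∠ ≈ 45.00°
pole (1 + j2·0.2) = 1 + j0.4 → |·| ≈ 1.077, ∠ ≈ 21.80°
|H| = 160 · 1.0308 / (1.4142 · 1.077) ≈ 108.28
Gain = 20 log₁₀(108.28) ≈ 40.69 dB
∠H = (14.04°) − (45.00° + 21.80°) = -52.76°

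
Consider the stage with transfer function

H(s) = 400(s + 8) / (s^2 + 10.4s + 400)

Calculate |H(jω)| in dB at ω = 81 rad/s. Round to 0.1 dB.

14.4 dB

At s = jω = j81:
zero (s+8): 8 + j81 → |·| = √(8²+81²) = √6625 ≈ 81.394, ∠ = arctan(81/8) ≈ 84.36°
quadratic: (j81)² + 10.4·j81 + 400 = -6161 + j842.4 → |·| ≈ 6218.3, ∠ ≈ 172.21°
|H| = 400 · 81.394 / 6218.3 ≈ 5.2358
Gain = 20 log₁₀(5.2358) ≈ 14.38 dB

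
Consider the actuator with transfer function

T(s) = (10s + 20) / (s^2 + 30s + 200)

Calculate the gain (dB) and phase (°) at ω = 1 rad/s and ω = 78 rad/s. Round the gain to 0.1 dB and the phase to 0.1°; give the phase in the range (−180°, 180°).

ω = 1: -19.1 dB, 18.0°; ω = 78: -18.2 dB, -69.8°

Substitute s = j1:
Numerator: 10(j1) + 20 = 20 + j10
Denominator: (j1)^2 + 30(j1) + 200 = 199 + j30
|N| = √(20² + 10²) ≈ 22.361, ∠N ≈ 26.57°
|D| = √(199² + 30²) ≈ 201.25, ∠D ≈ 8.57°
|T| = 22.361 / 201.25 ≈ 0.11111
Gain = 20 log₁₀(0.11111) ≈ -19.08 dB
∠T = 26.57° − 8.57° = 18.00°

Substitute s = j78:
Numerator: 10(j78) + 20 = 20 + j780
Denominator: (j78)^2 + 30(j78) + 200 = -5884 + j2340
|N| = √(20² + 780²) ≈ 780.26, ∠N ≈ 88.53°
|D| = √(5884² + 2340²) ≈ 6332.2, ∠D ≈ 158.31°
|T| = 780.26 / 6332.2 ≈ 0.12322
Gain = 20 log₁₀(0.12322) ≈ -18.19 dB
∠T = 88.53° − 158.31° = -69.78°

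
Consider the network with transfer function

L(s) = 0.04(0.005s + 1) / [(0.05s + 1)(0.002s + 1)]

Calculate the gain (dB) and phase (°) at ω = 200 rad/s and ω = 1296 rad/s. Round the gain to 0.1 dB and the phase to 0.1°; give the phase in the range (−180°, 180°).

ω = 200: -45.6 dB, -61.1°; ω = 1296: -56.7 dB, -76.8°

At ω = 200 rad/s:
zero (1 + j200·0.005) = 1 + j1 → |·| ≈ 1.4142, ∠ ≈ 45.00°
pole (1 + j200·0.05) = 1 + j10 → |·| ≈ 10.05, ∠ ≈ 84.29°
pole (1 + j200·0.002) = 1 + j0.4 → |·| ≈ 1.077, ∠ ≈ 21.80°
|L| = 0.04 · 1.4142 / (10.05 · 1.077) ≈ 0.0052262
Gain = 20 log₁₀(0.0052262) ≈ -45.64 dB
∠L = (45.00°) − (84.29° + 21.80°) = -61.09°

At ω = 1296 rad/s:
zero (1 + j1296·0.005) = 1 + j6.48 → |·| ≈ 6.5567, ∠ ≈ 81.23°
pole (1 + j1296·0.05) = 1 + j64.8 → |·| ≈ 64.808, ∠ ≈ 89.12°
pole (1 + j1296·0.002) = 1 + j2.592 → |·| ≈ 2.7782, ∠ ≈ 68.90°
|L| = 0.04 · 6.5567 / (64.808 · 2.7782) ≈ 0.0014566
Gain = 20 log₁₀(0.0014566) ≈ -56.73 dB
∠L = (81.23°) − (89.12° + 68.90°) = -76.79°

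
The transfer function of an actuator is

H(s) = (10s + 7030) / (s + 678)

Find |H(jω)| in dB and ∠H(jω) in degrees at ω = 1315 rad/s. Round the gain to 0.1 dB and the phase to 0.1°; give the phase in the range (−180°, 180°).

Substitute s = j1315:
Numerator: 10(j1315) + 7030 = 7030 + j13150
Denominator: (j1315) + 678 = 678 + j1315
|N| = √(7030² + 13150²) ≈ 14911, ∠N ≈ 61.87°
|D| = √(678² + 1315²) ≈ 1479.5, ∠D ≈ 62.72°
|H| = 14911 / 1479.5 ≈ 10.078
Gain = 20 log₁₀(10.078) ≈ 20.07 dB
∠H = 61.87° − 62.72° = -0.85°

20.1 dB, -0.9°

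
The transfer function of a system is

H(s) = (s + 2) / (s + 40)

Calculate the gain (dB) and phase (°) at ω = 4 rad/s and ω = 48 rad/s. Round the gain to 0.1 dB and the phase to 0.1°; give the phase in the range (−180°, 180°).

At s = jω = j4:
zero (s+2): 2 + j4 → |·| = √(2²+4²) = √20 ≈ 4.4721, ∠ = arctan(4/2) ≈ 63.43°
pole (s+40): 40 + j4 → |·| = √(40²+4²) = √1616 ≈ 40.2, ∠ = arctan(4/40) ≈ 5.71°
|H| = 1 · 4.4721 / 40.2 ≈ 0.11125
Gain = 20 log₁₀(0.11125) ≈ -19.07 dB
∠H = 63.43° − 5.71° = 57.72°

At s = jω = j48:
zero (s+2): 2 + j48 → |·| = √(2²+48²) = √2308 ≈ 48.042, ∠ = arctan(48/2) ≈ 87.61°
pole (s+40): 40 + j48 → |·| = √(40²+48²) = √3904 ≈ 62.482, ∠ = arctan(48/40) ≈ 50.19°
|H| = 1 · 48.042 / 62.482 ≈ 0.76889
Gain = 20 log₁₀(0.76889) ≈ -2.28 dB
∠H = 87.61° − 50.19° = 37.42°

ω = 4: -19.1 dB, 57.7°; ω = 48: -2.3 dB, 37.4°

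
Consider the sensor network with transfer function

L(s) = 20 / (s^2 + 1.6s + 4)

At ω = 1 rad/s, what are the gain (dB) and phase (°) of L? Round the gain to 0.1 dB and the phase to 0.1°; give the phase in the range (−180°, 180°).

15.4 dB, -28.1°

At s = jω = j1:
quadratic: (j1)² + 1.6·j1 + 4 = 3 + j1.6 → |·| ≈ 3.4, ∠ ≈ 28.07°
|L| = 20 / 3.4 ≈ 5.8824
Gain = 20 log₁₀(5.8824) ≈ 15.39 dB
∠L = 0.00° − 28.07° = -28.07°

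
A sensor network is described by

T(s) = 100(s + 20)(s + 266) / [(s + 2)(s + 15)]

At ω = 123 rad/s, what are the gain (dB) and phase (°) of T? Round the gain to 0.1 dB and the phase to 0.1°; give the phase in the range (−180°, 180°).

At s = jω = j123:
zero (s+20): 20 + j123 → |·| = √(20²+123²) = √15529 ≈ 124.62, ∠ = arctan(123/20) ≈ 80.76°
zero (s+266): 266 + j123 → |·| = √(266²+123²) = √85885 ≈ 293.06, ∠ = arctan(123/266) ≈ 24.82°
pole (s+2): 2 + j123 → |·| = √(2²+123²) = √15133 ≈ 123.02, ∠ = arctan(123/2) ≈ 89.07°
pole (s+15): 15 + j123 → |·| = √(15²+123²) = √15354 ≈ 123.91, ∠ = arctan(123/15) ≈ 83.05°
|T| = 100 · 36521 / 15243 ≈ 239.59
Gain = 20 log₁₀(239.59) ≈ 47.59 dB
∠T = 105.58° − 172.12° = -66.54°

47.6 dB, -66.5°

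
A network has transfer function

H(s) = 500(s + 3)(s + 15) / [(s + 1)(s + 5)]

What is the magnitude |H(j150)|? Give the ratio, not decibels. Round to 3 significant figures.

At s = jω = j150:
zero (s+3): 3 + j150 → |·| = √(3²+150²) = √22509 ≈ 150.03, ∠ = arctan(150/3) ≈ 88.85°
zero (s+15): 15 + j150 → |·| = √(15²+150²) = √22725 ≈ 150.75, ∠ = arctan(150/15) ≈ 84.29°
pole (s+1): 1 + j150 → |·| = √(1²+150²) = √22501 ≈ 150, ∠ = arctan(150/1) ≈ 89.62°
pole (s+5): 5 + j150 → |·| = √(5²+150²) = √22525 ≈ 150.08, ∠ = arctan(150/5) ≈ 88.09°
|H| = 500 · 22617 / 22512 ≈ 502.33

502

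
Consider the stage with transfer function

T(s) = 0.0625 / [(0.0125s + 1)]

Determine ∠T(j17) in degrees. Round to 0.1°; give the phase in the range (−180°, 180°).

-12.0°

At ω = 17 rad/s:
pole (1 + j17·0.0125) = 1 + j0.2125 → |·| ≈ 1.0223, ∠ ≈ 12.00°
∠T = (0°) − (12.00°) = -12.00°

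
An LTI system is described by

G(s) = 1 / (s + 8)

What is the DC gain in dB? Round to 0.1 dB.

-18.1 dB

G(0) = 1 / 8 = 0.125
20 log₁₀(0.125) ≈ -18.06 dB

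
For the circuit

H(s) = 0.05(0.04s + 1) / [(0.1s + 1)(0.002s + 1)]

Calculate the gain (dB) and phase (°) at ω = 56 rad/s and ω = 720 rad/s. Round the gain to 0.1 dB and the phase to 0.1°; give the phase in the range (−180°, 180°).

ω = 56: -33.4 dB, -20.3°; ω = 720: -38.9 dB, -56.4°

At ω = 56 rad/s:
zero (1 + j56·0.04) = 1 + j2.24 → |·| ≈ 2.4531, ∠ ≈ 65.94°
pole (1 + j56·0.1) = 1 + j5.6 → |·| ≈ 5.6886, ∠ ≈ 79.88°
pole (1 + j56·0.002) = 1 + j0.112 → |·| ≈ 1.0063, ∠ ≈ 6.39°
|H| = 0.05 · 2.4531 / (5.6886 · 1.0063) ≈ 0.021427
Gain = 20 log₁₀(0.021427) ≈ -33.38 dB
∠H = (65.94°) − (79.88° + 6.39°) = -20.33°

At ω = 720 rad/s:
zero (1 + j720·0.04) = 1 + j28.8 → |·| ≈ 28.817, ∠ ≈ 88.01°
pole (1 + j720·0.1) = 1 + j72 → |·| ≈ 72.007, ∠ ≈ 89.20°
pole (1 + j720·0.002) = 1 + j1.44 → |·| ≈ 1.7532, ∠ ≈ 55.22°
|H| = 0.05 · 28.817 / (72.007 · 1.7532) ≈ 0.011413
Gain = 20 log₁₀(0.011413) ≈ -38.85 dB
∠H = (88.01°) − (89.20° + 55.22°) = -56.41°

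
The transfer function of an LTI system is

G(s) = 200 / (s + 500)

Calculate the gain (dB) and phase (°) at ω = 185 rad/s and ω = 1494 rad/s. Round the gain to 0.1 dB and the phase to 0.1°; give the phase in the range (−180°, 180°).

Substitute s = j185:
Numerator: 200 = 200 + j0
Denominator: (j185) + 500 = 500 + j185
|N| = √(200² + 0²) ≈ 200, ∠N ≈ 0.00°
|D| = √(500² + 185²) ≈ 533.13, ∠D ≈ 20.30°
|G| = 200 / 533.13 ≈ 0.37514
Gain = 20 log₁₀(0.37514) ≈ -8.52 dB
∠G = 0.00° − 20.30° = -20.30°

Substitute s = j1494:
Numerator: 200 = 200 + j0
Denominator: (j1494) + 500 = 500 + j1494
|N| = √(200² + 0²) ≈ 200, ∠N ≈ 0.00°
|D| = √(500² + 1494²) ≈ 1575.4, ∠D ≈ 71.50°
|G| = 200 / 1575.4 ≈ 0.12695
Gain = 20 log₁₀(0.12695) ≈ -17.93 dB
∠G = 0.00° − 71.50° = -71.50°

ω = 185: -8.5 dB, -20.3°; ω = 1494: -17.9 dB, -71.5°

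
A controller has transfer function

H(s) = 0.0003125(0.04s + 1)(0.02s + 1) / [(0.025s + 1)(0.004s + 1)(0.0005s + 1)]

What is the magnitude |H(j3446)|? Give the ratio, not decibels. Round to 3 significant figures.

0.00125

At ω = 3446 rad/s:
zero (1 + j3446·0.04) = 1 + j137.84 → |·| ≈ 137.84, ∠ ≈ 89.58°
zero (1 + j3446·0.02) = 1 + j68.92 → |·| ≈ 68.927, ∠ ≈ 89.17°
pole (1 + j3446·0.025) = 1 + j86.15 → |·| ≈ 86.156, ∠ ≈ 89.33°
pole (1 + j3446·0.004) = 1 + j13.784 → |·| ≈ 13.82, ∠ ≈ 85.85°
pole (1 + j3446·0.0005) = 1 + j1.723 → |·| ≈ 1.9922, ∠ ≈ 59.87°
|H| = 0.0003125 · 137.84 · 68.927 / (86.156 · 13.82 · 1.9922) ≈ 0.0012517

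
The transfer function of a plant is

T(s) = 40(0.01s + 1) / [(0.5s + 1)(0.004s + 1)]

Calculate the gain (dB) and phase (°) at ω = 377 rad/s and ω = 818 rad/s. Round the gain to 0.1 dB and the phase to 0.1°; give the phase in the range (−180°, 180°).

At ω = 377 rad/s:
zero (1 + j377·0.01) = 1 + j3.77 → |·| ≈ 3.9004, ∠ ≈ 75.14°
pole (1 + j377·0.5) = 1 + j188.5 → |·| ≈ 188.5, ∠ ≈ 89.70°
pole (1 + j377·0.004) = 1 + j1.508 → |·| ≈ 1.8094, ∠ ≈ 56.45°
|T| = 40 · 3.9004 / (188.5 · 1.8094) ≈ 0.45743
Gain = 20 log₁₀(0.45743) ≈ -6.79 dB
∠T = (75.14°) − (89.70° + 56.45°) = -71.01°

At ω = 818 rad/s:
zero (1 + j818·0.01) = 1 + j8.18 → |·| ≈ 8.2409, ∠ ≈ 83.03°
pole (1 + j818·0.5) = 1 + j409 → |·| ≈ 409, ∠ ≈ 89.86°
pole (1 + j818·0.004) = 1 + j3.272 → |·| ≈ 3.4214, ∠ ≈ 73.01°
|T| = 40 · 8.2409 / (409 · 3.4214) ≈ 0.23556
Gain = 20 log₁₀(0.23556) ≈ -12.56 dB
∠T = (83.03°) − (89.86° + 73.01°) = -79.84°

ω = 377: -6.8 dB, -71.0°; ω = 818: -12.6 dB, -79.8°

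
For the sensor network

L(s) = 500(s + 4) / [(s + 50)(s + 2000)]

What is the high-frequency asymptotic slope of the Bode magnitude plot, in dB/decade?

Each pole contributes −20 dB/decade at high frequency; each zero contributes +20 dB/decade.
Net: 1 zero(s) − 2 pole(s) → -20 dB/decade.

-20 dB/decade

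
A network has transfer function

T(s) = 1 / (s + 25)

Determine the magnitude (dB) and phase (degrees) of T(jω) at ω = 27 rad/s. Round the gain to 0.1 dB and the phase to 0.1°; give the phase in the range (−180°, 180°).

-31.3 dB, -47.2°

At s = jω = j27:
pole (s+25): 25 + j27 → |·| = √(25²+27²) = √1354 ≈ 36.797, ∠ = arctan(27/25) ≈ 47.20°
|T| = 1 / 36.797 ≈ 0.027176
Gain = 20 log₁₀(0.027176) ≈ -31.32 dB
∠T = 0.00° − 47.20° = -47.20°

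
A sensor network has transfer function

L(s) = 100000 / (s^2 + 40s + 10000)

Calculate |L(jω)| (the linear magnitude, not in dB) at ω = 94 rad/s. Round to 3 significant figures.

At s = jω = j94:
quadratic: (j94)² + 40·j94 + 10000 = 1164 + j3760 → |·| ≈ 3936.1, ∠ ≈ 72.80°
|L| = 100000 / 3936.1 ≈ 25.406

25.4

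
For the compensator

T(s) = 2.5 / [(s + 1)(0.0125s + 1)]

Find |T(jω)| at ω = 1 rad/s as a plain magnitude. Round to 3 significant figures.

1.77

At ω = 1 rad/s:
pole (1 + j1·1) = 1 + j1 → |·| ≈ 1.4142, ∠ ≈ 45.00°
pole (1 + j1·0.0125) = 1 + j0.0125 → |·| ≈ 1.0001, ∠ ≈ 0.72°
|T| = 2.5 · 1 / (1.4142 · 1.0001) ≈ 1.7676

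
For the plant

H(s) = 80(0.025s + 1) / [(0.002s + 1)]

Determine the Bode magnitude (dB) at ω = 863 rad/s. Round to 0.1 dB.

58.8 dB

At ω = 863 rad/s:
zero (1 + j863·0.025) = 1 + j21.575 → |·| ≈ 21.598, ∠ ≈ 87.35°
pole (1 + j863·0.002) = 1 + j1.726 → |·| ≈ 1.9948, ∠ ≈ 59.91°
|H| = 80 · 21.598 / (1.9948) ≈ 866.17
Gain = 20 log₁₀(866.17) ≈ 58.75 dB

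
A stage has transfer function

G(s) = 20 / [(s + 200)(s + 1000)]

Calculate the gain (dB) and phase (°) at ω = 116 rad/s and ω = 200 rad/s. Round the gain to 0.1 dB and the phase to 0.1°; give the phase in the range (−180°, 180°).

ω = 116: -81.3 dB, -36.7°; ω = 200: -83.2 dB, -56.3°

At s = jω = j116:
pole (s+200): 200 + j116 → |·| = √(200²+116²) = √53456 ≈ 231.21, ∠ = arctan(116/200) ≈ 30.11°
pole (s+1000): 1000 + j116 → |·| = √(1000²+116²) = √1013456 ≈ 1006.7, ∠ = arctan(116/1000) ≈ 6.62°
|G| = 20 / 2.3276e+05 ≈ 8.5925e-05
Gain = 20 log₁₀(8.5925e-05) ≈ -81.32 dB
∠G = 0.00° − 36.73° = -36.73°

At s = jω = j200:
pole (s+200): 200 + j200 → |·| = √(200²+200²) = √80000 ≈ 282.84, ∠ = arctan(200/200) ≈ 45.00°
pole (s+1000): 1000 + j200 → |·| = √(1000²+200²) = √1040000 ≈ 1019.8, ∠ = arctan(200/1000) ≈ 11.31°
|G| = 20 / 2.8844e+05 ≈ 6.9339e-05
Gain = 20 log₁₀(6.9339e-05) ≈ -83.18 dB
∠G = 0.00° − 56.31° = -56.31°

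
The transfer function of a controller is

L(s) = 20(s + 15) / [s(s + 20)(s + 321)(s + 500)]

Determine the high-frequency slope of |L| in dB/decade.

-60 dB/decade

Each pole contributes −20 dB/decade at high frequency; each zero contributes +20 dB/decade.
Net: 1 zero(s) − 4 pole(s) → -60 dB/decade.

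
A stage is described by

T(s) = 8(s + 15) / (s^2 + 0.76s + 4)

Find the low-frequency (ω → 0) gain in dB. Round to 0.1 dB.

29.5 dB

T(0) = 8·15 / 4 = 30
20 log₁₀(30) ≈ 29.54 dB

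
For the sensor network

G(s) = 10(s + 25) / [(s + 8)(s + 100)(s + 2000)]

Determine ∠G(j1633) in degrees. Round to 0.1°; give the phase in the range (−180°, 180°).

-126.3°

At s = jω = j1633:
zero (s+25): 25 + j1633 → |·| = √(25²+1633²) = √2667314 ≈ 1633.2, ∠ = arctan(1633/25) ≈ 89.12°
pole (s+8): 8 + j1633 → |·| = √(8²+1633²) = √2666753 ≈ 1633, ∠ = arctan(1633/8) ≈ 89.72°
pole (s+100): 100 + j1633 → |·| = √(100²+1633²) = √2676689 ≈ 1636.1, ∠ = arctan(1633/100) ≈ 86.50°
pole (s+2000): 2000 + j1633 → |·| = √(2000²+1633²) = √6666689 ≈ 2582, ∠ = arctan(1633/2000) ≈ 39.23°
∠G = 89.12° − 215.45° = -126.33°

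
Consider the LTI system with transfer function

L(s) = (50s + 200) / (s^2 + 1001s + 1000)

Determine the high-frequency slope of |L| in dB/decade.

-20 dB/decade

Each pole contributes −20 dB/decade at high frequency; each zero contributes +20 dB/decade.
Net: 1 zero(s) − 2 pole(s) → -20 dB/decade.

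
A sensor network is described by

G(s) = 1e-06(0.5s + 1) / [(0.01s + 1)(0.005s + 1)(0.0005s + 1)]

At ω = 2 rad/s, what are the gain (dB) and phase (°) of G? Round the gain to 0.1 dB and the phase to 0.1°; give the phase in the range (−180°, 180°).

-117.0 dB, 43.2°

At ω = 2 rad/s:
zero (1 + j2·0.5) = 1 + j1 → |·| ≈ 1.4142, ∠ ≈ 45.00°
pole (1 + j2·0.01) = 1 + j0.02 → |·| ≈ 1.0002, ∠ ≈ 1.15°
pole (1 + j2·0.005) = 1 + j0.01 → |·| ≈ 1, ∠ ≈ 0.57°
pole (1 + j2·0.0005) = 1 + j0.001 → |·| ≈ 1, ∠ ≈ 0.06°
|G| = 1e-06 · 1.4142 / (1.0002 · 1 · 1) ≈ 1.4139e-06
Gain = 20 log₁₀(1.4139e-06) ≈ -116.99 dB
∠G = (45.00°) − (1.15° + 0.57° + 0.06°) = 43.22°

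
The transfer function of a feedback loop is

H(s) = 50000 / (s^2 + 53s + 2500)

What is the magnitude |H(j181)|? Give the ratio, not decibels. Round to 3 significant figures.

1.58

At s = jω = j181:
quadratic: (j181)² + 53·j181 + 2500 = -30261 + j9593 → |·| ≈ 31745, ∠ ≈ 162.41°
|H| = 50000 / 31745 ≈ 1.5751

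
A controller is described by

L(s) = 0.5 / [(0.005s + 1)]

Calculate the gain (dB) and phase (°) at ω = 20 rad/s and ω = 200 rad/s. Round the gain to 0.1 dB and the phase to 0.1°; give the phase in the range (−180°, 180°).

ω = 20: -6.1 dB, -5.7°; ω = 200: -9.0 dB, -45.0°

At ω = 20 rad/s:
pole (1 + j20·0.005) = 1 + j0.1 → |·| ≈ 1.005, ∠ ≈ 5.71°
|L| = 0.5 · 1 / (1.005) ≈ 0.49751
Gain = 20 log₁₀(0.49751) ≈ -6.06 dB
∠L = (0°) − (5.71°) = -5.71°

At ω = 200 rad/s:
pole (1 + j200·0.005) = 1 + j1 → |·| ≈ 1.4142, ∠ ≈ 45.00°
|L| = 0.5 · 1 / (1.4142) ≈ 0.35356
Gain = 20 log₁₀(0.35356) ≈ -9.03 dB
∠L = (0°) − (45.00°) = -45.00°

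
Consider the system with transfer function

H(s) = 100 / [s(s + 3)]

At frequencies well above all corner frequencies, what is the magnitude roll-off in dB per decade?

-40 dB/decade

Each pole contributes −20 dB/decade at high frequency; each zero contributes +20 dB/decade.
Net: 0 zero(s) − 2 pole(s) → -40 dB/decade.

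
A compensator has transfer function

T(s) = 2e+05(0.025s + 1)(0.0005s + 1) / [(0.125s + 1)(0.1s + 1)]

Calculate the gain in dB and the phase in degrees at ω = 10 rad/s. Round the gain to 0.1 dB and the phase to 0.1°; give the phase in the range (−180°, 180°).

99.2 dB, -82.0°

At ω = 10 rad/s:
zero (1 + j10·0.025) = 1 + j0.25 → |·| ≈ 1.0308, ∠ ≈ 14.04°
zero (1 + j10·0.0005) = 1 + j0.005 → |·| ≈ 1, ∠ ≈ 0.29°
pole (1 + j10·0.125) = 1 + j1.25 → |·| ≈ 1.6008, ∠ ≈ 51.34°
pole (1 + j10·0.1) = 1 + j1 → |·| ≈ 1.4142, ∠ ≈ 45.00°
|T| = 2e+05 · 1.0308 · 1 / (1.6008 · 1.4142) ≈ 91066
Gain = 20 log₁₀(91066) ≈ 99.19 dB
∠T = (14.04° + 0.29°) − (51.34° + 45.00°) = -82.01°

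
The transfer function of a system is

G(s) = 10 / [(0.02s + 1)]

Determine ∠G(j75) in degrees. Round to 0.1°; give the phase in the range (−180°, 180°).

-56.3°

At ω = 75 rad/s:
pole (1 + j75·0.02) = 1 + j1.5 → |·| ≈ 1.8028, ∠ ≈ 56.31°
∠G = (0°) − (56.31°) = -56.31°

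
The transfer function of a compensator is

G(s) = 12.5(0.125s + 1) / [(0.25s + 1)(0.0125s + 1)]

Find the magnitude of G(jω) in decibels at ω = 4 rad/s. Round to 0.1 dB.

19.9 dB

At ω = 4 rad/s:
zero (1 + j4·0.125) = 1 + j0.5 → |·| ≈ 1.118, ∠ ≈ 26.57°
pole (1 + j4·0.25) = 1 + j1 → |·| ≈ 1.4142, ∠ ≈ 45.00°
pole (1 + j4·0.0125) = 1 + j0.05 → |·| ≈ 1.0012, ∠ ≈ 2.86°
|G| = 12.5 · 1.118 / (1.4142 · 1.0012) ≈ 9.8701
Gain = 20 log₁₀(9.8701) ≈ 19.89 dB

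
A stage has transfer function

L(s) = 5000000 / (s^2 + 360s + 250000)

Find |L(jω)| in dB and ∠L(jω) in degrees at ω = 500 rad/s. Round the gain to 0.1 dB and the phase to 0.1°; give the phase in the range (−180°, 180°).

28.9 dB, -90.0°

At s = jω = j500:
quadratic: (j500)² + 360·j500 + 250000 = 0 + j180000 → |·| ≈ 1.8e+05, ∠ ≈ 90.00°
|L| = 5000000 / 1.8e+05 ≈ 27.778
Gain = 20 log₁₀(27.778) ≈ 28.87 dB
∠L = 0.00° − 90.00° = -90.00°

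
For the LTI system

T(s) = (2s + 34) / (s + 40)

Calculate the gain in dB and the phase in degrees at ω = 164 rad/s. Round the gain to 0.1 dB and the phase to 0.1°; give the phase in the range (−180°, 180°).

5.8 dB, 7.8°

Substitute s = j164:
Numerator: 2(j164) + 34 = 34 + j328
Denominator: (j164) + 40 = 40 + j164
|N| = √(34² + 328²) ≈ 329.76, ∠N ≈ 84.08°
|D| = √(40² + 164²) ≈ 168.81, ∠D ≈ 76.29°
|T| = 329.76 / 168.81 ≈ 1.9534
Gain = 20 log₁₀(1.9534) ≈ 5.82 dB
∠T = 84.08° − 76.29° = 7.79°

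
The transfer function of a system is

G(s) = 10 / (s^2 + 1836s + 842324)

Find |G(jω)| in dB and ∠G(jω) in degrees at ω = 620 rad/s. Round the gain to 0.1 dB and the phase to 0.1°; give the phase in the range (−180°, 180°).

Substitute s = j620:
Numerator: 10 = 10 + j0
Denominator: (j620)^2 + 1836(j620) + 842324 = 457924 + j1138320
|N| = √(10² + 0²) ≈ 10, ∠N ≈ 0.00°
|D| = √(457924² + 1138320²) ≈ 1.227e+06, ∠D ≈ 68.09°
|G| = 10 / 1.227e+06 ≈ 8.15e-06
Gain = 20 log₁₀(8.15e-06) ≈ -101.78 dB
∠G = 0.00° − 68.09° = -68.09°

-101.8 dB, -68.1°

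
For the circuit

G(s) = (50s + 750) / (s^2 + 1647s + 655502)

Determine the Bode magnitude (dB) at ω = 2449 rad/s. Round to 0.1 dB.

-34.8 dB

Substitute s = j2449:
Numerator: 50(j2449) + 750 = 750 + j122450
Denominator: (j2449)^2 + 1647(j2449) + 655502 = -5342099 + j4033503
|N| = √(750² + 122450²) ≈ 1.2245e+05, ∠N ≈ 89.65°
|D| = √(5342099² + 4033503²) ≈ 6.6938e+06, ∠D ≈ 142.95°
|G| = 1.2245e+05 / 6.6938e+06 ≈ 0.018293
Gain = 20 log₁₀(0.018293) ≈ -34.75 dB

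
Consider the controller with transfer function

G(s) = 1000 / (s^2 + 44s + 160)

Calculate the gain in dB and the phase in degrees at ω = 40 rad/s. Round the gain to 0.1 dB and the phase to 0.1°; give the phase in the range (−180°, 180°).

Substitute s = j40:
Numerator: 1000 = 1000 + j0
Denominator: (j40)^2 + 44(j40) + 160 = -1440 + j1760
|N| = √(1000² + 0²) ≈ 1000, ∠N ≈ 0.00°
|D| = √(1440² + 1760²) ≈ 2274, ∠D ≈ 129.29°
|G| = 1000 / 2274 ≈ 0.43975
Gain = 20 log₁₀(0.43975) ≈ -7.14 dB
∠G = 0.00° − 129.29° = -129.29°

-7.1 dB, -129.3°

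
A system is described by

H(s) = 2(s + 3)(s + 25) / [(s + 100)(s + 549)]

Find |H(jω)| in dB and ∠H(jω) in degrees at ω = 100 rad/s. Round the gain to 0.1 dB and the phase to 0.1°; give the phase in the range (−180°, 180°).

At s = jω = j100:
zero (s+3): 3 + j100 → |·| = √(3²+100²) = √10009 ≈ 100.04, ∠ = arctan(100/3) ≈ 88.28°
zero (s+25): 25 + j100 → |·| = √(25²+100²) = √10625 ≈ 103.08, ∠ = arctan(100/25) ≈ 75.96°
pole (s+100): 100 + j100 → |·| = √(100²+100²) = √20000 ≈ 141.42, ∠ = arctan(100/100) ≈ 45.00°
pole (s+549): 549 + j100 → |·| = √(549²+100²) = √311401 ≈ 558.03, ∠ = arctan(100/549) ≈ 10.32°
|H| = 2 · 10312 / 78917 ≈ 0.26134
Gain = 20 log₁₀(0.26134) ≈ -11.66 dB
∠H = 164.24° − 55.32° = 108.92°

-11.7 dB, 108.9°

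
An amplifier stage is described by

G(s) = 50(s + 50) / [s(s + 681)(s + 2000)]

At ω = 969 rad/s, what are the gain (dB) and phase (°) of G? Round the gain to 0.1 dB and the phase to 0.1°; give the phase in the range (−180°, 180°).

-94.4 dB, -83.7°

At s = jω = j969:
zero (s+50): 50 + j969 → |·| = √(50²+969²) = √941461 ≈ 970.29, ∠ = arctan(969/50) ≈ 87.05°
pole (s+681): 681 + j969 → |·| = √(681²+969²) = √1402722 ≈ 1184.4, ∠ = arctan(969/681) ≈ 54.90°
pole (s+2000): 2000 + j969 → |·| = √(2000²+969²) = √4938961 ≈ 2222.4, ∠ = arctan(969/2000) ≈ 25.85°
pole at origin: |s| = 969, ∠ = 90.00° (in denominator)
|G| = 50 · 970.29 / 2.5506e+09 ≈ 1.9021e-05
Gain = 20 log₁₀(1.9021e-05) ≈ -94.42 dB
∠G = 87.05° − 170.75° = -83.70°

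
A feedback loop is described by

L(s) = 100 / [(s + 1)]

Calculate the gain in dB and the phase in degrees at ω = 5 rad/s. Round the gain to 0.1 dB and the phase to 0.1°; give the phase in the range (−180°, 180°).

25.9 dB, -78.7°

At ω = 5 rad/s:
pole (1 + j5·1) = 1 + j5 → |·| ≈ 5.099, ∠ ≈ 78.69°
|L| = 100 · 1 / (5.099) ≈ 19.612
Gain = 20 log₁₀(19.612) ≈ 25.85 dB
∠L = (0°) − (78.69°) = -78.69°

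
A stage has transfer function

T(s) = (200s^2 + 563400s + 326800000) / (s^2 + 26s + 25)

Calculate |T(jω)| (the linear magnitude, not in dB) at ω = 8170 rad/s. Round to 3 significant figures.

Substitute s = j8170:
Numerator: 200(j8170)^2 + 563400(j8170) + 326800000 = -13022980000 + j4602978000
Denominator: (j8170)^2 + 26(j8170) + 25 = -66748875 + j212420
|N| = √(13022980000² + 4602978000²) ≈ 1.3813e+10, ∠N ≈ 160.53°
|D| = √(66748875² + 212420²) ≈ 6.6749e+07, ∠D ≈ 179.82°
|T| = 1.3813e+10 / 6.6749e+07 ≈ 206.94

207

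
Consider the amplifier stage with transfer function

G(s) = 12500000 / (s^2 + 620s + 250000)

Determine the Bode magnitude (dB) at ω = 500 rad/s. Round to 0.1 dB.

At s = jω = j500:
quadratic: (j500)² + 620·j500 + 250000 = 0 + j310000 → |·| ≈ 3.1e+05, ∠ ≈ 90.00°
|G| = 12500000 / 3.1e+05 ≈ 40.323
Gain = 20 log₁₀(40.323) ≈ 32.11 dB

32.1 dB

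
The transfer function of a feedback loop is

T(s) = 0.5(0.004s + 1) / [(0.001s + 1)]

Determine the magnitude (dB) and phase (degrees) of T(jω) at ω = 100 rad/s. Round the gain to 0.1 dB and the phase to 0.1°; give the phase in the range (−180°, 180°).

At ω = 100 rad/s:
zero (1 + j100·0.004) = 1 + j0.4 → |·| ≈ 1.077, ∠ ≈ 21.80°
pole (1 + j100·0.001) = 1 + j0.1 → |·| ≈ 1.005, ∠ ≈ 5.71°
|T| = 0.5 · 1.077 / (1.005) ≈ 0.53582
Gain = 20 log₁₀(0.53582) ≈ -5.42 dB
∠T = (21.80°) − (5.71°) = 16.09°

-5.4 dB, 16.1°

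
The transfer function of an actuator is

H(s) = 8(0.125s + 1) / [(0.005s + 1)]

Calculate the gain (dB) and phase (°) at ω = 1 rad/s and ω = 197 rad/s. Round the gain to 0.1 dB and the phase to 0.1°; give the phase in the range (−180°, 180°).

At ω = 1 rad/s:
zero (1 + j1·0.125) = 1 + j0.125 → |·| ≈ 1.0078, ∠ ≈ 7.13°
pole (1 + j1·0.005) = 1 + j0.005 → |·| ≈ 1, ∠ ≈ 0.29°
|H| = 8 · 1.0078 / (1) ≈ 8.0624
Gain = 20 log₁₀(8.0624) ≈ 18.13 dB
∠H = (7.13°) − (0.29°) = 6.84°

At ω = 197 rad/s:
zero (1 + j197·0.125) = 1 + j24.625 → |·| ≈ 24.645, ∠ ≈ 87.67°
pole (1 + j197·0.005) = 1 + j0.985 → |·| ≈ 1.4036, ∠ ≈ 44.57°
|H| = 8 · 24.645 / (1.4036) ≈ 140.47
Gain = 20 log₁₀(140.47) ≈ 42.95 dB
∠H = (87.67°) − (44.57°) = 43.10°

ω = 1: 18.1 dB, 6.8°; ω = 197: 43.0 dB, 43.1°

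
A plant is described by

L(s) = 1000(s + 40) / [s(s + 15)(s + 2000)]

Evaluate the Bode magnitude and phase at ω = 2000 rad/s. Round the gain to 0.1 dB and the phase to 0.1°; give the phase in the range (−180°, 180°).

At s = jω = j2000:
zero (s+40): 40 + j2000 → |·| = √(40²+2000²) = √4001600 ≈ 2000.4, ∠ = arctan(2000/40) ≈ 88.85°
pole (s+15): 15 + j2000 → |·| = √(15²+2000²) = √4000225 ≈ 2000.1, ∠ = arctan(2000/15) ≈ 89.57°
pole (s+2000): 2000 + j2000 → |·| = √(2000²+2000²) = √8000000 ≈ 2828.4, ∠ = arctan(2000/2000) ≈ 45.00°
pole at origin: |s| = 2000, ∠ = 90.00° (in denominator)
|L| = 1000 · 2000.4 / 1.1314e+10 ≈ 0.00017681
Gain = 20 log₁₀(0.00017681) ≈ -75.05 dB
∠L = 88.85° − 224.57° = -135.72°

-75.1 dB, -135.7°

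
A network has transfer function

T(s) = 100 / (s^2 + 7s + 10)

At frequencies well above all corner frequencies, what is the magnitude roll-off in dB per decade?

Each pole contributes −20 dB/decade at high frequency; each zero contributes +20 dB/decade.
Net: 0 zero(s) − 2 pole(s) → -40 dB/decade.

-40 dB/decade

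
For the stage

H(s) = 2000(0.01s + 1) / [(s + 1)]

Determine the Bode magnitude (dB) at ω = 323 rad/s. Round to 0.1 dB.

At ω = 323 rad/s:
zero (1 + j323·0.01) = 1 + j3.23 → |·| ≈ 3.3813, ∠ ≈ 72.80°
pole (1 + j323·1) = 1 + j323 → |·| ≈ 323, ∠ ≈ 89.82°
|H| = 2000 · 3.3813 / (323) ≈ 20.937
Gain = 20 log₁₀(20.937) ≈ 26.42 dB

26.4 dB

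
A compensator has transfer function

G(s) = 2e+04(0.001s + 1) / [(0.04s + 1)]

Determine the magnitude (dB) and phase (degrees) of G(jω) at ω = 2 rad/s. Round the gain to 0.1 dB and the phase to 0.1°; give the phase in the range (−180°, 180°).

At ω = 2 rad/s:
zero (1 + j2·0.001) = 1 + j0.002 → |·| ≈ 1, ∠ ≈ 0.11°
pole (1 + j2·0.04) = 1 + j0.08 → |·| ≈ 1.0032, ∠ ≈ 4.57°
|G| = 2e+04 · 1 / (1.0032) ≈ 19936
Gain = 20 log₁₀(19936) ≈ 85.99 dB
∠G = (0.11°) − (4.57°) = -4.46°

86.0 dB, -4.5°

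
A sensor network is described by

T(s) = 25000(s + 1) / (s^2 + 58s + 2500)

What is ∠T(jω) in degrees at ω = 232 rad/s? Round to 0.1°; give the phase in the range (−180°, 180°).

-75.6°

At s = jω = j232:
zero (s+1): 1 + j232 → |·| = √(1²+232²) = √53825 ≈ 232, ∠ = arctan(232/1) ≈ 89.75°
quadratic: (j232)² + 58·j232 + 2500 = -51324 + j13456 → |·| ≈ 53059, ∠ ≈ 165.31°
∠T = 89.75° − 165.31° = -75.56°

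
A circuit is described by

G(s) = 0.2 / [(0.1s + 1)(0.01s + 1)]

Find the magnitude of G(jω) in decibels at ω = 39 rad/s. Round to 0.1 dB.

-26.7 dB

At ω = 39 rad/s:
pole (1 + j39·0.1) = 1 + j3.9 → |·| ≈ 4.0262, ∠ ≈ 75.62°
pole (1 + j39·0.01) = 1 + j0.39 → |·| ≈ 1.0734, ∠ ≈ 21.31°
|G| = 0.2 · 1 / (4.0262 · 1.0734) ≈ 0.046278
Gain = 20 log₁₀(0.046278) ≈ -26.69 dB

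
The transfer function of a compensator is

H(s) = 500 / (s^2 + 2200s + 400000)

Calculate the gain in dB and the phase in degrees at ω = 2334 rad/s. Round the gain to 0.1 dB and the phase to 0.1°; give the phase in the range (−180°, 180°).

Substitute s = j2334:
Numerator: 500 = 500 + j0
Denominator: (j2334)^2 + 2200(j2334) + 400000 = -5047556 + j5134800
|N| = √(500² + 0²) ≈ 500, ∠N ≈ 0.00°
|D| = √(5047556² + 5134800²) ≈ 7.2003e+06, ∠D ≈ 134.51°
|H| = 500 / 7.2003e+06 ≈ 6.9442e-05
Gain = 20 log₁₀(6.9442e-05) ≈ -83.17 dB
∠H = 0.00° − 134.51° = -134.51°

-83.2 dB, -134.5°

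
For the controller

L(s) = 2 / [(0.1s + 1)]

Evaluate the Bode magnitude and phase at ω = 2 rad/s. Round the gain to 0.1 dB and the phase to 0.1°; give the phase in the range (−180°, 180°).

At ω = 2 rad/s:
pole (1 + j2·0.1) = 1 + j0.2 → |·| ≈ 1.0198, ∠ ≈ 11.31°
|L| = 2 · 1 / (1.0198) ≈ 1.9612
Gain = 20 log₁₀(1.9612) ≈ 5.85 dB
∠L = (0°) − (11.31°) = -11.31°

5.9 dB, -11.3°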